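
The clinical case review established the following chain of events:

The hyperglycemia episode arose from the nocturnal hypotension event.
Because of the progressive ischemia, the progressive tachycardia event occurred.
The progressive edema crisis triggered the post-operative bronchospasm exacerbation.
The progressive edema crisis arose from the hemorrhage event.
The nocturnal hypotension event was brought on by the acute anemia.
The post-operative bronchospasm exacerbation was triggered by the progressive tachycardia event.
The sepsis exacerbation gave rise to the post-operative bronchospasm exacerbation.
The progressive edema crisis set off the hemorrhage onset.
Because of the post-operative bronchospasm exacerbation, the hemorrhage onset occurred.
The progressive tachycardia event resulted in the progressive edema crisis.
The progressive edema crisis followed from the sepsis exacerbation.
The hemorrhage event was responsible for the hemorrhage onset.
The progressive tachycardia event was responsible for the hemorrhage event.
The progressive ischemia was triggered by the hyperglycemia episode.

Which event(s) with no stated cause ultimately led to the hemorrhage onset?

Tracing upstream from the hemorrhage onset: the hemorrhage onset ← the hemorrhage event ← the progressive tachycardia event ← the progressive ischemia ← the hyperglycemia episode ← the nocturnal hypotension event ← the acute anemia.
A separate upstream branch: the hemorrhage onset ← the progressive edema crisis ← the sepsis exacerbation.
Each of those chain origins has no stated cause.

the acute anemia, the sepsis exacerbation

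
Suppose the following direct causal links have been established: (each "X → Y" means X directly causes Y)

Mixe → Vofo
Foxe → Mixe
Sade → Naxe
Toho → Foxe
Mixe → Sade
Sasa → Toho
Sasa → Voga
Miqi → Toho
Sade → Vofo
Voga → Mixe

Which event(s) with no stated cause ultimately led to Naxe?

Miqi, Sasa

Tracing upstream from Naxe: Naxe ← Sade ← Mixe ← Voga ← Sasa.
A separate upstream branch: Naxe ← Sade ← Mixe ← Foxe ← Toho ← Miqi.
Each of those chain origins has no stated cause.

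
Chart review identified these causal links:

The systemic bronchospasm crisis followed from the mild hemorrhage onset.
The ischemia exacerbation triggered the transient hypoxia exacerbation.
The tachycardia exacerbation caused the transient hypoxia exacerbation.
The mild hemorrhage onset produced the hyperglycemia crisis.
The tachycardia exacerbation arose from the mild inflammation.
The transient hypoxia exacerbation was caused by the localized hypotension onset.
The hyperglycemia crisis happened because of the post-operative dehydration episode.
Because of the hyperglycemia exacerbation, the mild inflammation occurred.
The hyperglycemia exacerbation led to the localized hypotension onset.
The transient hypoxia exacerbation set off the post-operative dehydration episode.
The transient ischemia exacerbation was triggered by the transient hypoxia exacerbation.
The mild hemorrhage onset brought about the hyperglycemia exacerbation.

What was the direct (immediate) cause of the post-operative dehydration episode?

the transient hypoxia exacerbation

Upstream contributors include the mild hemorrhage onset, the hyperglycemia exacerbation, the mild inflammation, the ischemia exacerbation, the tachycardia exacerbation, the localized hypotension onset, but only the transient hypoxia exacerbation feeds directly into the post-operative dehydration episode.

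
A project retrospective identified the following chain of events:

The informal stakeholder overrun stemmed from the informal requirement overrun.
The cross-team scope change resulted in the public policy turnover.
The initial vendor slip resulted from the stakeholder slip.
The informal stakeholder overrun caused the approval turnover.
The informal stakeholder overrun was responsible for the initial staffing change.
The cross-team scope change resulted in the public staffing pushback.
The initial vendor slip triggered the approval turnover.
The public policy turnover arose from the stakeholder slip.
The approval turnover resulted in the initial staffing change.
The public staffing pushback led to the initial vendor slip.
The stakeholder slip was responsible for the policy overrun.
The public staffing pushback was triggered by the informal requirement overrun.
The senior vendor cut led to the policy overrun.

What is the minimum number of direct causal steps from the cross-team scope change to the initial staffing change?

Shortest chain: the cross-team scope change → the public staffing pushback → the initial vendor slip → the approval turnover → the initial staffing change.

4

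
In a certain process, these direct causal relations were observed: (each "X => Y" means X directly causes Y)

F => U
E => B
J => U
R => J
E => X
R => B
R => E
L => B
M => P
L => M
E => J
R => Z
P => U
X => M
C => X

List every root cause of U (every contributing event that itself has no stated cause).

Tracing upstream from U: U ← J ← R.
A separate upstream branch: U ← P ← M ← X ← C.
A separate upstream branch: U ← P ← M ← L.
A separate upstream branch: U ← F.
Each of those chain origins has no stated cause.

C, F, L, R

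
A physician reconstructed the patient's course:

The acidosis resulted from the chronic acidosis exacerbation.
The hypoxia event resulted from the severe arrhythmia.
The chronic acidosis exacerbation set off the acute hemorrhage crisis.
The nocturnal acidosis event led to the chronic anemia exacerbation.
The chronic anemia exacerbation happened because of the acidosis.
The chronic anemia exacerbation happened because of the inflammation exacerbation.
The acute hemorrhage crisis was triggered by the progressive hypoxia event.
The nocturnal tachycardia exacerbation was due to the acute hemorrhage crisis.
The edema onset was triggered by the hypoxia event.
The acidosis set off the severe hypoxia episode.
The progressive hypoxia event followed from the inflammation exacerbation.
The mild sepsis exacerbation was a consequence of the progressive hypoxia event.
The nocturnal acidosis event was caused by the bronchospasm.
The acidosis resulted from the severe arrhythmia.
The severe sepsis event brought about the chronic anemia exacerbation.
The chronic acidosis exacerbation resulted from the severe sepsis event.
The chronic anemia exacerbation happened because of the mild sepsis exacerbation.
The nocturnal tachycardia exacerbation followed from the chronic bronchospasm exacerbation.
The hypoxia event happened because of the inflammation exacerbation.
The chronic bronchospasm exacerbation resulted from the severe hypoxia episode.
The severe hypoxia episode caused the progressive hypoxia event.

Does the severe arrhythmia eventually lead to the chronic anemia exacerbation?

There is a causal chain: the severe arrhythmia → the acidosis → the chronic anemia exacerbation.

Yes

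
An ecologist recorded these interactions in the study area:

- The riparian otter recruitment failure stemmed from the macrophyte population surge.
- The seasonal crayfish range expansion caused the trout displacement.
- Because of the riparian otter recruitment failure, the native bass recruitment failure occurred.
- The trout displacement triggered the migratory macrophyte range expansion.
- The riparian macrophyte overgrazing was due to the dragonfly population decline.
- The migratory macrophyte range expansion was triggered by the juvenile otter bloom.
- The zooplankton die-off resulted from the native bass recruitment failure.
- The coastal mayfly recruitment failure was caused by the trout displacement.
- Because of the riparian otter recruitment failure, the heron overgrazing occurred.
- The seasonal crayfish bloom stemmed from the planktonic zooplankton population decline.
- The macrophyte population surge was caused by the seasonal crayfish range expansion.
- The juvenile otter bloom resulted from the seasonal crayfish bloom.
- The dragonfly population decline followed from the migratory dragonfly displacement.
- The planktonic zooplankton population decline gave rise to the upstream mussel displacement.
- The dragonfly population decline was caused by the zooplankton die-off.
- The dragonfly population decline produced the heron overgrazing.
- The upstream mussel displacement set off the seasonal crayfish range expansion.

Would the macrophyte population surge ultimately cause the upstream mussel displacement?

The macrophyte population surge leads to the riparian otter recruitment failure, the native bass recruitment failure, the zooplankton die-off, the dragonfly population decline, the riparian macrophyte overgrazing, the heron overgrazing; the upstream mussel displacement is not among them.

No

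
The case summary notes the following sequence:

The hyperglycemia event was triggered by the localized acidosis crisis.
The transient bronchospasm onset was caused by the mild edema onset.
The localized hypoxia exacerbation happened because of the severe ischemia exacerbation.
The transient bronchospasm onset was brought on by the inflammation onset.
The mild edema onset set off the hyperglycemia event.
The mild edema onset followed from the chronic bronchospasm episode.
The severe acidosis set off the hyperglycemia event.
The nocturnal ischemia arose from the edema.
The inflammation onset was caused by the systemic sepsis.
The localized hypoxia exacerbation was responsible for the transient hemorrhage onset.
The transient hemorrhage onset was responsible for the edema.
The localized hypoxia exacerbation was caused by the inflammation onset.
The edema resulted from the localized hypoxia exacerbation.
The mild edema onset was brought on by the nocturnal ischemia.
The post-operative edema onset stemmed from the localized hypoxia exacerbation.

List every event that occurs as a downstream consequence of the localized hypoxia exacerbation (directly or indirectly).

the edema, the hyperglycemia event, the mild edema onset, the nocturnal ischemia, the post-operative edema onset, the transient bronchospasm onset, the transient hemorrhage onset

Direct effects: the transient hemorrhage onset, the edema, the post-operative edema onset.
2 steps out: the nocturnal ischemia.
3 steps out: the mild edema onset.
4 steps out: the hyperglycemia event, the transient bronchospasm onset.
Not reachable from it: the severe ischemia exacerbation, the systemic sepsis, the inflammation onset, the localized acidosis crisis, the chronic bronchospasm episode, the severe acidosis.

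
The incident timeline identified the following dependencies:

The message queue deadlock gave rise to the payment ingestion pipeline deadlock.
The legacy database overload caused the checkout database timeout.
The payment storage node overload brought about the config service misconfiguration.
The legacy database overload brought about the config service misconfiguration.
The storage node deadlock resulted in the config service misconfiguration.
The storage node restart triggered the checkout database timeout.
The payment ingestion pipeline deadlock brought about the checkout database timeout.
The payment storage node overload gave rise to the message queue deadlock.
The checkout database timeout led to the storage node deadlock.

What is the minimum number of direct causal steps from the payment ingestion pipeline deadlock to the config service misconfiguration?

3

Shortest chain: the payment ingestion pipeline deadlock → the checkout database timeout → the storage node deadlock → the config service misconfiguration.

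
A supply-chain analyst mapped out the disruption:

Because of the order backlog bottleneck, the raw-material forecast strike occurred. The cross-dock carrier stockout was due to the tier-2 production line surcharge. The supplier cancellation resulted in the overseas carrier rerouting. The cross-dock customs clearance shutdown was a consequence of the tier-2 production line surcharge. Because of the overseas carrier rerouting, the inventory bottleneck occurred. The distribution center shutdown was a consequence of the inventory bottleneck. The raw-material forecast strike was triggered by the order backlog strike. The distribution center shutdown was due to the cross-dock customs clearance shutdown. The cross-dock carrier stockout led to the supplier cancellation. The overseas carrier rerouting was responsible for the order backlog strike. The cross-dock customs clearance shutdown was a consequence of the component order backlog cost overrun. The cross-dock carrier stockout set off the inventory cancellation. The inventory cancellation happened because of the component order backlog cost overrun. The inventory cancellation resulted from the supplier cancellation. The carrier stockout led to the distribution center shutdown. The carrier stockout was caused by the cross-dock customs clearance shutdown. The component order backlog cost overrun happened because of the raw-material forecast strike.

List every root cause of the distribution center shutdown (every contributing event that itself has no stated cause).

the order backlog bottleneck, the tier-2 production line surcharge

Tracing upstream from the distribution center shutdown: the distribution center shutdown ← the cross-dock customs clearance shutdown ← the tier-2 production line surcharge.
A separate upstream branch: the distribution center shutdown ← the cross-dock customs clearance shutdown ← the component order backlog cost overrun ← the raw-material forecast strike ← the order backlog bottleneck.
Each of those chain origins has no stated cause.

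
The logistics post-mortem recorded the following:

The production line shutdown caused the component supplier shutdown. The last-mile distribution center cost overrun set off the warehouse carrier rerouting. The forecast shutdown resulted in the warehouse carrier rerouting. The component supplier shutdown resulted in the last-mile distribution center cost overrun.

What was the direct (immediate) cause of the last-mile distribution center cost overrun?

Upstream contributors include the production line shutdown, but only the component supplier shutdown feeds directly into the last-mile distribution center cost overrun.

the component supplier shutdown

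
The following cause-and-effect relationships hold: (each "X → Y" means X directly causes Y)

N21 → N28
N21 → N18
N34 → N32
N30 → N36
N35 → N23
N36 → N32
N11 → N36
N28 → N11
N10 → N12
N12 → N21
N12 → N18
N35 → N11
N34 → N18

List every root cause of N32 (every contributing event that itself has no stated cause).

Tracing upstream from N32: N32 ← N36 ← N11 ← N28 ← N21 ← N12 ← N10.
A separate upstream branch: N32 ← N36 ← N30.
A separate upstream branch: N32 ← N34.
A separate upstream branch: N32 ← N36 ← N11 ← N35.
Each of those chain origins has no stated cause.

N10, N30, N34, N35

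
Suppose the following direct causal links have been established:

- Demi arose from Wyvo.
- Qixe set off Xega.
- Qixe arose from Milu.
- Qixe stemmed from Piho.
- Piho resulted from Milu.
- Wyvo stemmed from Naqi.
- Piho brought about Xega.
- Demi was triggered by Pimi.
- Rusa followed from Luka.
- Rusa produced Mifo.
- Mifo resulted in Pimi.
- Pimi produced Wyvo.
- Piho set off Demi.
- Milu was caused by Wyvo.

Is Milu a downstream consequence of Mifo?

There is a causal chain: Mifo → Pimi → Wyvo → Milu.

Yes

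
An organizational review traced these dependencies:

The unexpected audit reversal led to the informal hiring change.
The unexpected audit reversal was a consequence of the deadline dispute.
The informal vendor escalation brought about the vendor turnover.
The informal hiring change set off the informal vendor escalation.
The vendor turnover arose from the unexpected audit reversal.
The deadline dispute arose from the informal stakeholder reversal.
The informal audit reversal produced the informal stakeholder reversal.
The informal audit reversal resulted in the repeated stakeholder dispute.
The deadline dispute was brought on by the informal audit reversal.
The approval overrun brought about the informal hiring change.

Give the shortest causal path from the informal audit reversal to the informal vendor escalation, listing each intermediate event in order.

the informal audit reversal → the deadline dispute → the unexpected audit reversal → the informal hiring change → the informal vendor escalation

the informal audit reversal → the deadline dispute
the deadline dispute → the unexpected audit reversal
the unexpected audit reversal → the informal hiring change
the informal hiring change → the informal vendor escalation
Length: 4 steps.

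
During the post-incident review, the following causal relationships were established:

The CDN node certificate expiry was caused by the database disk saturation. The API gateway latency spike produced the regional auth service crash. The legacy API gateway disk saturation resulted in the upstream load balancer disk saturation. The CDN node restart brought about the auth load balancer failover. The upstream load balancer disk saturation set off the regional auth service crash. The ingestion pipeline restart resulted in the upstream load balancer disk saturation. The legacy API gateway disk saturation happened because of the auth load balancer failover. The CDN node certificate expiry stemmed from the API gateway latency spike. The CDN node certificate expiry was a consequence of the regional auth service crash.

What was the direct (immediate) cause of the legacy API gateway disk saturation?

the auth load balancer failover

Upstream contributors include the CDN node restart, but only the auth load balancer failover feeds directly into the legacy API gateway disk saturation.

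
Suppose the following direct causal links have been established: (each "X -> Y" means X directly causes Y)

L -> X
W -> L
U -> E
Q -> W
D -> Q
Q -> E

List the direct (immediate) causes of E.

Q, U

Upstream contributors include D, but only Q, U feed directly into E.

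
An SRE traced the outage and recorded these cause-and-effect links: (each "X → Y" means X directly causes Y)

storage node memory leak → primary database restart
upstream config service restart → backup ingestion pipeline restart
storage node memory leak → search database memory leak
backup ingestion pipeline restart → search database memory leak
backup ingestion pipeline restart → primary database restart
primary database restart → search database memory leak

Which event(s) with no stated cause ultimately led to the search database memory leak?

the storage node memory leak, the upstream config service restart

Tracing upstream from the search database memory leak: the search database memory leak ← the backup ingestion pipeline restart ← the upstream config service restart.
A separate upstream branch: the search database memory leak ← the storage node memory leak.
Each of those chain origins has no stated cause.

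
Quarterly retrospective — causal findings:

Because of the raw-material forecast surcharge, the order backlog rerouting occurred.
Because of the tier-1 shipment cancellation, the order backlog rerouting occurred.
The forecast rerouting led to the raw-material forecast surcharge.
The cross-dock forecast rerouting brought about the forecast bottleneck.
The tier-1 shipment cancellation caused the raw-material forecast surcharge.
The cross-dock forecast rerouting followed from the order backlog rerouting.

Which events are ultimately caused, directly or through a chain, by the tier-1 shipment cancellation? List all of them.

the cross-dock forecast rerouting, the forecast bottleneck, the order backlog rerouting, the raw-material forecast surcharge

Direct effects: the raw-material forecast surcharge, the order backlog rerouting.
2 steps out: the cross-dock forecast rerouting.
3 steps out: the forecast bottleneck.
Not reachable from it: the forecast rerouting.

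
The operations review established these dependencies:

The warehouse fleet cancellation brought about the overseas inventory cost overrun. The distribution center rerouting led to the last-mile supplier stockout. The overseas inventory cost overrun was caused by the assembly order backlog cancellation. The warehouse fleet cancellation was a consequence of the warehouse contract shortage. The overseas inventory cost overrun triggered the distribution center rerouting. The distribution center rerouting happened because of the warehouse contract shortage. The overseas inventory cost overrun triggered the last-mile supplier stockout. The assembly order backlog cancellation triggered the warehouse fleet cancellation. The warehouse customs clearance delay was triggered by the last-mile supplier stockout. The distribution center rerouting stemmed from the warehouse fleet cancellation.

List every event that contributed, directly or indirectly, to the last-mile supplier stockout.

Immediate causes of the last-mile supplier stockout: the overseas inventory cost overrun, the distribution center rerouting.
Further upstream: the warehouse contract shortage, the assembly order backlog cancellation, the warehouse fleet cancellation.

the assembly order backlog cancellation, the distribution center rerouting, the overseas inventory cost overrun, the warehouse contract shortage, the warehouse fleet cancellation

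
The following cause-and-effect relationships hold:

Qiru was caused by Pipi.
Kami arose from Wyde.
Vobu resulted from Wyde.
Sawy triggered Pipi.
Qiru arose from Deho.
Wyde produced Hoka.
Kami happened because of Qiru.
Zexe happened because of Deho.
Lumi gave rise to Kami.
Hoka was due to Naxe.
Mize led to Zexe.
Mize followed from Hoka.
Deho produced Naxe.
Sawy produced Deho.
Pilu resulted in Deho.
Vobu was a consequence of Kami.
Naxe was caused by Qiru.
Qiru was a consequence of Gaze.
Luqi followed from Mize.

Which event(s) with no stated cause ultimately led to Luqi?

Tracing upstream from Luqi: Luqi ← Mize ← Hoka ← Wyde.
A separate upstream branch: Luqi ← Mize ← Hoka ← Naxe ← Deho ← Sawy.
A separate upstream branch: Luqi ← Mize ← Hoka ← Naxe ← Deho ← Pilu.
A separate upstream branch: Luqi ← Mize ← Hoka ← Naxe ← Qiru ← Gaze.
Each of those chain origins has no stated cause.

Gaze, Pilu, Sawy, Wyde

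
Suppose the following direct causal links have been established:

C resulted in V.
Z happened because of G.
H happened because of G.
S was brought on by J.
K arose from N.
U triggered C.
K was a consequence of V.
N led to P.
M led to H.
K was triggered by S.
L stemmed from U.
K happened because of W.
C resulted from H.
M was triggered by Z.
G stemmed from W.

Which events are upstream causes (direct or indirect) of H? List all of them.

G, M, W, Z

Immediate causes of H: G, M.
Further upstream: W, Z.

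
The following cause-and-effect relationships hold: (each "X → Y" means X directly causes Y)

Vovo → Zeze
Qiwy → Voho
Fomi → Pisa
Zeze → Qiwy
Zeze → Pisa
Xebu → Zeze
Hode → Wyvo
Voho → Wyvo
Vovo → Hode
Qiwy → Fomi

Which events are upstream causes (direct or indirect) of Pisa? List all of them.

Fomi, Qiwy, Vovo, Xebu, Zeze

Immediate causes of Pisa: Zeze, Fomi.
Further upstream: Vovo, Xebu, Qiwy.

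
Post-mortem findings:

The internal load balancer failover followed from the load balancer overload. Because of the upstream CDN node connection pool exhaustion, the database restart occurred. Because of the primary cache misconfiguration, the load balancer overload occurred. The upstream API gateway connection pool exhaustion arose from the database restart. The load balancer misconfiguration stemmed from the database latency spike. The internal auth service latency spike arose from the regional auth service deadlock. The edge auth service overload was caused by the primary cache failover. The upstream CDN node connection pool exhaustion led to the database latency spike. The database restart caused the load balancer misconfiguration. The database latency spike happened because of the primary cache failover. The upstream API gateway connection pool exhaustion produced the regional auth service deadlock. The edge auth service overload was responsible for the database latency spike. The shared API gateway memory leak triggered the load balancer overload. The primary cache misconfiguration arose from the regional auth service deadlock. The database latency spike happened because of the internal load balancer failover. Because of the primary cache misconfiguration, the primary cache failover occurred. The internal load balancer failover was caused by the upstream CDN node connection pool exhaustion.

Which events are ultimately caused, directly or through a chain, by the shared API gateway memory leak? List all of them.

the database latency spike, the internal load balancer failover, the load balancer misconfiguration, the load balancer overload

Direct effects: the load balancer overload.
2 steps out: the internal load balancer failover.
3 steps out: the database latency spike.
4 steps out: the load balancer misconfiguration.
Not reachable from it: the upstream CDN node connection pool exhaustion, the database restart, the upstream API gateway connection pool exhaustion, the regional auth service deadlock, the primary cache misconfiguration, the internal auth service latency spike, the primary cache failover, the edge auth service overload.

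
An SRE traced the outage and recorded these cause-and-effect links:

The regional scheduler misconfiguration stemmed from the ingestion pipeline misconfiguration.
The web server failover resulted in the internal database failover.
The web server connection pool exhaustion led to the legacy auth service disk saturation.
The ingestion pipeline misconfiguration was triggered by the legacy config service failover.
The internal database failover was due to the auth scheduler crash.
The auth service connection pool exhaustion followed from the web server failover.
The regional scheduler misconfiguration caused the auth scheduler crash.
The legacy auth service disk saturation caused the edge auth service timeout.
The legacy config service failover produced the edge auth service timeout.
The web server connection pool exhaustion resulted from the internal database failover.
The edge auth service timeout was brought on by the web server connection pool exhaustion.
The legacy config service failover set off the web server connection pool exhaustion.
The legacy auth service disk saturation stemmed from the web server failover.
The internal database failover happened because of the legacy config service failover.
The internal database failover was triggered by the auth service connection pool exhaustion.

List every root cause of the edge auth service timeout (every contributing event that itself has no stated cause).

Tracing upstream from the edge auth service timeout: the edge auth service timeout ← the legacy auth service disk saturation ← the web server failover.
A separate upstream branch: the edge auth service timeout ← the legacy config service failover.
Each of those chain origins has no stated cause.

the legacy config service failover, the web server failover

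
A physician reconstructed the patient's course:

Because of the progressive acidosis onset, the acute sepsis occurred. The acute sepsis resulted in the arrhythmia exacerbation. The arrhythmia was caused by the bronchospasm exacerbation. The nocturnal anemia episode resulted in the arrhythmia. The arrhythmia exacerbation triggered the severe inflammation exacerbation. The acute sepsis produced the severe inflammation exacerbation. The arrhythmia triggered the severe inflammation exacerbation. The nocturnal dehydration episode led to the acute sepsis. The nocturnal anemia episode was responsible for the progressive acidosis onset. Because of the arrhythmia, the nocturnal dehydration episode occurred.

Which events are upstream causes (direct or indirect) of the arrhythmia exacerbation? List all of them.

the acute sepsis, the arrhythmia, the bronchospasm exacerbation, the nocturnal anemia episode, the nocturnal dehydration episode, the progressive acidosis onset

Immediate cause of the arrhythmia exacerbation: the acute sepsis.
Further upstream: the nocturnal anemia episode, the arrhythmia, the nocturnal dehydration episode, the progressive acidosis onset, the bronchospasm exacerbation.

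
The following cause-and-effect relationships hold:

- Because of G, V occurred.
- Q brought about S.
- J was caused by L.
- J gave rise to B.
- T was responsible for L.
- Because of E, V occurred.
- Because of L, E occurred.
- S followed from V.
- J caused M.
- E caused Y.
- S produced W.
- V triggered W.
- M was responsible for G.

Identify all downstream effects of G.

S, V, W

Direct effects: V.
2 steps out: S, W.
Not reachable from it: T, L, J, E, M, B, Y, Q.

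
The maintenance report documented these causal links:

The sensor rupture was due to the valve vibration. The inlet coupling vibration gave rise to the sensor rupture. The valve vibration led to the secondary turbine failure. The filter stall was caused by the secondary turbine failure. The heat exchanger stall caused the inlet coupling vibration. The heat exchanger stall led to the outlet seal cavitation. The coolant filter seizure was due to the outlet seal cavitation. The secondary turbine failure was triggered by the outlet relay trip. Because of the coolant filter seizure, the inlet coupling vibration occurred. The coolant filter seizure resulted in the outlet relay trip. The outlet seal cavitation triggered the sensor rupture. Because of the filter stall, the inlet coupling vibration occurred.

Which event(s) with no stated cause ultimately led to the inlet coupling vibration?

the heat exchanger stall, the valve vibration

Tracing upstream from the inlet coupling vibration: the inlet coupling vibration ← the heat exchanger stall.
A separate upstream branch: the inlet coupling vibration ← the filter stall ← the secondary turbine failure ← the valve vibration.
Each of those chain origins has no stated cause.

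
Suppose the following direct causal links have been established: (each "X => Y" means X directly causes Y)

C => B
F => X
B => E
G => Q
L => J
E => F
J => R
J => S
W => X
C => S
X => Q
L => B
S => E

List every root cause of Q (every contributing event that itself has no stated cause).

C, G, L, W

Tracing upstream from Q: Q ← X ← F ← E ← B ← L.
A separate upstream branch: Q ← X ← F ← E ← S ← C.
A separate upstream branch: Q ← X ← W.
A separate upstream branch: Q ← G.
Each of those chain origins has no stated cause.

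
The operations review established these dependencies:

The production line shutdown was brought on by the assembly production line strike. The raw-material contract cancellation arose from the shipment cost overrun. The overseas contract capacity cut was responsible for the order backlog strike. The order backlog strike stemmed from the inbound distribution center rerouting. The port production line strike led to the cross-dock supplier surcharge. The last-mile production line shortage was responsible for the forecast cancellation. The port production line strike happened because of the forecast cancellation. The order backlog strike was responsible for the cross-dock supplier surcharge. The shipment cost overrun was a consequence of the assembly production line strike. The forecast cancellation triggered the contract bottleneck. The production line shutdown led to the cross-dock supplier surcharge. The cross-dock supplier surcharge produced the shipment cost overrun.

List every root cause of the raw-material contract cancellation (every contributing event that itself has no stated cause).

the assembly production line strike, the inbound distribution center rerouting, the last-mile production line shortage, the overseas contract capacity cut

Tracing upstream from the raw-material contract cancellation: the raw-material contract cancellation ← the shipment cost overrun ← the assembly production line strike.
A separate upstream branch: the raw-material contract cancellation ← the shipment cost overrun ← the cross-dock supplier surcharge ← the port production line strike ← the forecast cancellation ← the last-mile production line shortage.
A separate upstream branch: the raw-material contract cancellation ← the shipment cost overrun ← the cross-dock supplier surcharge ← the order backlog strike ← the overseas contract capacity cut.
A separate upstream branch: the raw-material contract cancellation ← the shipment cost overrun ← the cross-dock supplier surcharge ← the order backlog strike ← the inbound distribution center rerouting.
Each of those chain origins has no stated cause.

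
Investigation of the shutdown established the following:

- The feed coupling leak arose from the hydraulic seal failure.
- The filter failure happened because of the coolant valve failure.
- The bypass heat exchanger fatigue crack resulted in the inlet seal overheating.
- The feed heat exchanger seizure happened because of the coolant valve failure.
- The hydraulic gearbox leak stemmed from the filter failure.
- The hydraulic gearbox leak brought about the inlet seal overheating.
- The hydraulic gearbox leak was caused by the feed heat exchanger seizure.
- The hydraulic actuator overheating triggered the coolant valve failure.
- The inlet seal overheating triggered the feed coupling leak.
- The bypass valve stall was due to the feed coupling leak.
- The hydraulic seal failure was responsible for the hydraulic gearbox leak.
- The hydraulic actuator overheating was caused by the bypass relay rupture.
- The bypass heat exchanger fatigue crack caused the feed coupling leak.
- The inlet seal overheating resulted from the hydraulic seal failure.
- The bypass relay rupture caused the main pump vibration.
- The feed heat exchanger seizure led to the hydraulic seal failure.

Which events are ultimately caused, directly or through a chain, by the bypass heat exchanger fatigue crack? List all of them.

the bypass valve stall, the feed coupling leak, the inlet seal overheating

Direct effects: the inlet seal overheating, the feed coupling leak.
2 steps out: the bypass valve stall.
Not reachable from it: the bypass relay rupture, the hydraulic actuator overheating, the coolant valve failure, the filter failure, the feed heat exchanger seizure, the hydraulic seal failure, the hydraulic gearbox leak, the main pump vibration.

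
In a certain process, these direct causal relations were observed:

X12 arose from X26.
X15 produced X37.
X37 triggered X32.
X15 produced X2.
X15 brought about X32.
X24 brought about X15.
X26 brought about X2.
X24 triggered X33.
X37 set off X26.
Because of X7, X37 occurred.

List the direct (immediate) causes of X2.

Upstream contributors include X24, X37, X7, but only X15, X26 feed directly into X2.

X15, X26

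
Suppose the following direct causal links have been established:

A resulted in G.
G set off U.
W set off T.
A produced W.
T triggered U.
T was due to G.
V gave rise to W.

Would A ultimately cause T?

Yes

There is a causal chain: A → W → T.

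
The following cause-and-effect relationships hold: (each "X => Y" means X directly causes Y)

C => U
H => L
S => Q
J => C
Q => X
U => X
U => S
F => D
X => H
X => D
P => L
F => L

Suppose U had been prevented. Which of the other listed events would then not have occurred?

H, Q, S, X

Downstream of U: S, Q, X, H, L, D.
Of those, still caused via another path: L, D.
The remainder have no surviving cause.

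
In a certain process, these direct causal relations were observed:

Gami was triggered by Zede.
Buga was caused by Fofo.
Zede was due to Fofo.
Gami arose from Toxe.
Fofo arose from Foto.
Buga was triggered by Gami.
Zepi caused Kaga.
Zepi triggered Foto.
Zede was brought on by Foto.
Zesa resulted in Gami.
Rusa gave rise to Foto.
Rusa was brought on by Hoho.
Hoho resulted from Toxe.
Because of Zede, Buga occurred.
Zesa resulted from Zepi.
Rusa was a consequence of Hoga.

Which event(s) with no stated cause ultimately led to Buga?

Tracing upstream from Buga: Buga ← Gami ← Toxe.
A separate upstream branch: Buga ← Fofo ← Foto ← Zepi.
A separate upstream branch: Buga ← Fofo ← Foto ← Rusa ← Hoga.
Each of those chain origins has no stated cause.

Hoga, Toxe, Zepi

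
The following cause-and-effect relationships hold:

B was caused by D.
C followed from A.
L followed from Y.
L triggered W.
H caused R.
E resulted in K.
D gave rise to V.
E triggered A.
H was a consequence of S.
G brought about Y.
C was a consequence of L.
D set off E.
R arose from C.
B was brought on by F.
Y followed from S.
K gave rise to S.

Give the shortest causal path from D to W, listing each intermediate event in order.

D → E
E → K
K → S
S → Y
Y → L
L → W
Length: 6 steps.

D → E → K → S → Y → L → W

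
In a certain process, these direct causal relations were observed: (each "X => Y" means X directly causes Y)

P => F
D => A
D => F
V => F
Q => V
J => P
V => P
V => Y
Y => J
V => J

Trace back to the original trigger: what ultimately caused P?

Q

Tracing upstream from P: P ← V ← Q.
Q has no stated cause, so it is the root.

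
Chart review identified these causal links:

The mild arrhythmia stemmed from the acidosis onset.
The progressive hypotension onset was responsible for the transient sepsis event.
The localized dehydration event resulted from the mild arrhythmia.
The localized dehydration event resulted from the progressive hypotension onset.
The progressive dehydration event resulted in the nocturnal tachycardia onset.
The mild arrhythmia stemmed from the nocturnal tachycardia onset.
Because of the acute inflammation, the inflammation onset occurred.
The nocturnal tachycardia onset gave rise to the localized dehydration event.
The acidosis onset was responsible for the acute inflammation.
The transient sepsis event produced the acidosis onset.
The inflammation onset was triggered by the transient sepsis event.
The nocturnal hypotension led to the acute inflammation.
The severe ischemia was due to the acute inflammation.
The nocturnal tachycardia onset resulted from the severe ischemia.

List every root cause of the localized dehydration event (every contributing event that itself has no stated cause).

Tracing upstream from the localized dehydration event: the localized dehydration event ← the progressive hypotension onset.
A separate upstream branch: the localized dehydration event ← the nocturnal tachycardia onset ← the severe ischemia ← the acute inflammation ← the nocturnal hypotension.
A separate upstream branch: the localized dehydration event ← the nocturnal tachycardia onset ← the progressive dehydration event.
Each of those chain origins has no stated cause.

the nocturnal hypotension, the progressive dehydration event, the progressive hypotension onset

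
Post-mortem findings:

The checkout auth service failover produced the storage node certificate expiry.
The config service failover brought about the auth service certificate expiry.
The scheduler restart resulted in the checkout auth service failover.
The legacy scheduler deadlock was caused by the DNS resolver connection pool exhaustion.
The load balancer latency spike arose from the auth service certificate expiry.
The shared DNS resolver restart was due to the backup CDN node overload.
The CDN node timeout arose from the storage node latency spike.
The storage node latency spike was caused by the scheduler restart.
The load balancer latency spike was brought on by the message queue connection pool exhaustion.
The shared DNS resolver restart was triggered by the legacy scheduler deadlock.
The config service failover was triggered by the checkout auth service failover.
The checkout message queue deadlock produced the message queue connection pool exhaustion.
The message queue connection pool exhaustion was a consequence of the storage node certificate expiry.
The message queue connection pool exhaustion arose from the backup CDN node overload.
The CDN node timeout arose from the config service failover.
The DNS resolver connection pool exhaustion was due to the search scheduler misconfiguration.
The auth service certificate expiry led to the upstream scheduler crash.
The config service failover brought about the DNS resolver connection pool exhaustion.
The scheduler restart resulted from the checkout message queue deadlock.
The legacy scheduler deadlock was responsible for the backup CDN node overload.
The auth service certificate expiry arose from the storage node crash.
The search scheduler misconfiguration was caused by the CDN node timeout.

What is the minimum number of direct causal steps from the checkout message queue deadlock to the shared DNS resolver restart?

6

Shortest chain: the checkout message queue deadlock → the scheduler restart → the checkout auth service failover → the config service failover → the DNS resolver connection pool exhaustion → the legacy scheduler deadlock → the shared DNS resolver restart.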